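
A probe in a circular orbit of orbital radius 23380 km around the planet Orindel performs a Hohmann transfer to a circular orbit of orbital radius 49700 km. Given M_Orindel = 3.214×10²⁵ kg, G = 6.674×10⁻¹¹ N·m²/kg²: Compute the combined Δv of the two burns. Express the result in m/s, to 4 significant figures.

μ = GM = 6.674×10⁻¹¹ × 3.214×10²⁵ = 2.145×10¹⁵ m³/s².
r₁ = 23380 km = 2.338×10⁷ m.
r₂ = 49700 km = 4.970×10⁷ m.
Transfer ellipse a_t = (r₁ + r₂)/2 = 3.654×10⁷ m.
At r₁: circular v_c1 = √(μ/r₁) = 9578 m/s; transfer-periapsis v_p = √[μ(2/r₁ − 1/a_t)] = 11170 m/s.
Δv₁ = v_p − v_c1 = 1592 m/s.
At r₂: circular v_c2 = √(μ/r₂) = 6570 m/s; transfer-apoapsis v_a = √[μ(2/r₂ − 1/a_t)] = 5255 m/s.
Δv₂ = v_c2 − v_a = 1315 m/s.
Total Δv = Δv₁ + Δv₂ = 2907 m/s.

Δv_total ≈ 2907 m/s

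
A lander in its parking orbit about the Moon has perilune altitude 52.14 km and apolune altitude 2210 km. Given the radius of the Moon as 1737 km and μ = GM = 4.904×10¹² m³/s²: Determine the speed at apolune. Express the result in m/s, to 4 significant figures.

r_p = 1737 + 52.14 = 1789.1 km = 1.7891×10⁶ m.
r_a = 1737 + 2210 = 3947.0 km = 3.9470×10⁶ m.
Semi-major axis a = (r_p + r_a)/2 = 2868.1 km = 2.868×10⁶ m.
Vis-viva: v² = μ(2/r − 1/a) = 4.904×10¹² × (5.067×10⁻⁷ − 3.487×10⁻⁷) = 7.751×10⁵ m²/s².
v = 880.4 m/s.

v ≈ 880.4 m/s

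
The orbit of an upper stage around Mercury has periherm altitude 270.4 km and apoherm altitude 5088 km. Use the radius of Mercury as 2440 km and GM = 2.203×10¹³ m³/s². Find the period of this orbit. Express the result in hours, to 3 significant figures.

T ≈ 4.31 hours

r_p = 2440 + 270.4 = 2710.4 km = 2.7104×10⁶ m.
r_a = 2440 + 5088 = 7528.0 km = 7.5280×10⁶ m.
Semi-major axis a = (r_p + r_a)/2 = (2710.4 + 7528.0)/2 = 5119.2 km = 5.119×10⁶ m.
By Kepler's third law T = 2π√(a³/μ) = 2π × 2.468×10³ = 1.551×10⁴ s.
= 4.307 hours.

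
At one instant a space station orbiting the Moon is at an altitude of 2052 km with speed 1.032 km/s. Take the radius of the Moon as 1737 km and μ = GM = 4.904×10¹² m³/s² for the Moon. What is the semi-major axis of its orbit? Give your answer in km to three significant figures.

a ≈ 3220 km

r = 1737 + 2052 = 3789.0 km = 3.789×10⁶ m.
Vis-viva rearranged: 1/a = 2/r − v²/μ = 5.278×10⁻⁷ − 2.172×10⁻⁷ = 3.107×10⁻⁷ m⁻¹.
a = 3.219×10⁶ m = 3218.9 km.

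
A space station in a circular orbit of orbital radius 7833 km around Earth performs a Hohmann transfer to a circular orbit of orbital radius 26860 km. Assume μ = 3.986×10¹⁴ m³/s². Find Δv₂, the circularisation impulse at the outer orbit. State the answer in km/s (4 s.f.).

Δv ≈ 1.264 km/s

r₁ = 7833 km = 7.833×10⁶ m.
r₂ = 26860 km = 2.686×10⁷ m.
Transfer ellipse a_t = (r₁ + r₂)/2 = 1.735×10⁷ m.
At r₁: circular v_c1 = √(μ/r₁) = 7134 m/s; transfer-perigee v_p = √[μ(2/r₁ − 1/a_t)] = 8877 m/s.
At r₂: circular v_c2 = √(μ/r₂) = 3852 m/s; transfer-apogee v_a = √[μ(2/r₂ − 1/a_t)] = 2589 m/s.
Δv₂ = v_c2 − v_a = 1264 m/s.
= 1.264 km/s.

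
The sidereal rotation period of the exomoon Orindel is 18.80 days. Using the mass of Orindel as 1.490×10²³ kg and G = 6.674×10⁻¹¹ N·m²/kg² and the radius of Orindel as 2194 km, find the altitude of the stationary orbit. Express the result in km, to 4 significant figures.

μ = GM = 6.674×10⁻¹¹ × 1.490×10²³ = 9.944×10¹² m³/s².
T = 18.80 days = 1.624×10⁶ s.
A synchronous orbit has period T, so by Kepler's third law a = (μT²/4π²)^(1/3).
μT²/4π² = 9.944×10¹² × (1.624×10⁶)² / 39.48 = 6.646×10²³ m³.
a = 8.727×10⁷ m = 87267 km.
Altitude h = a − R = 87267 − 2194 = 85073 km.

h_sync ≈ 85070 km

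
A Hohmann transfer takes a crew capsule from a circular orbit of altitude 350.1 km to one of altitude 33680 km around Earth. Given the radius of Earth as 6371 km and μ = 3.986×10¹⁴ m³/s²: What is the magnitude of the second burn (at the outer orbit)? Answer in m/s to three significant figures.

Δv ≈ 1460 m/s

r₁ = 6371 + 350.1 = 6721.1 km = 6.7211×10⁶ m.
r₂ = 6371 + 33680 = 40051 km = 4.0051×10⁷ m.
Transfer ellipse a_t = (r₁ + r₂)/2 = 2.339×10⁷ m.
At r₁: circular v_c1 = √(μ/r₁) = 7701 m/s; transfer-perigee v_p = √[μ(2/r₁ − 1/a_t)] = 10080 m/s.
At r₂: circular v_c2 = √(μ/r₂) = 3155 m/s; transfer-apogee v_a = √[μ(2/r₂ − 1/a_t)] = 1691 m/s.
Δv₂ = v_c2 − v_a = 1463 m/s.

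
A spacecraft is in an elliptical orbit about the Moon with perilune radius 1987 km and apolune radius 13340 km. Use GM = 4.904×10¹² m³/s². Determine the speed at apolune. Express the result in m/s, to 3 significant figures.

v ≈ 309 m/s

Semi-major axis a = (r_p + r_a)/2 = 7663.5 km = 7.664×10⁶ m.
Vis-viva: v² = μ(2/r − 1/a) = 4.904×10¹² × (1.499×10⁻⁷ − 1.305×10⁻⁷) = 9.532×10⁴ m²/s².
v = 308.7 m/s.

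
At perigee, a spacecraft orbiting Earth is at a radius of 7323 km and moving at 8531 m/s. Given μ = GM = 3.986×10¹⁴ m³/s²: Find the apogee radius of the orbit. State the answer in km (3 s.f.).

r_p = 7.323×10⁶ m.
Specific energy ε = v²/2 − μ/r = -1.804×10⁷ J/kg, so a = −μ/(2ε) = 1.105×10⁷ m.
The apsides satisfy r_p + r_a = 2a, so the apogee radius is 2a − r_p = 1.477×10⁷ m = 14770 km.

apogee radius ≈ 14800 km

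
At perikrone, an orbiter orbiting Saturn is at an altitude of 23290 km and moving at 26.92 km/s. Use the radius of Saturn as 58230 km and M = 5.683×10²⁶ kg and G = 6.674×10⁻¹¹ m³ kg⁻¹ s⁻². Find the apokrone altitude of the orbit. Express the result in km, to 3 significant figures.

apokrone altitude ≈ 2.29×10⁵ km

μ = GM = 6.674×10⁻¹¹ × 5.683×10²⁶ = 3.793×10¹⁶ m³/s².
r_p = 58230 + 23290 = 81520 km = 8.152×10⁷ m.
Specific energy ε = v²/2 − μ/r = -1.029×10⁸ J/kg, so a = −μ/(2ε) = 1.843×10⁸ m.
The apsides satisfy r_p + r_a = 2a, so the apokrone radius is 2a − r_p = 2.870×10⁸ m = 2.8700×10⁵ km.
Apokrone altitude = 2.8700×10⁵ − 58230 = 2.2877×10⁵ km.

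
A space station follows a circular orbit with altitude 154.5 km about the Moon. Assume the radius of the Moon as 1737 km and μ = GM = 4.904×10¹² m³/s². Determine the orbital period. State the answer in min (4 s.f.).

r = 1737 + 154.5 = 1891.5 km = 1.8915×10⁶ m.
Kepler's third law: T = 2π√(r³/μ) = 2π√((1.892×10⁶)³ / 4.904×10¹²).
r³/μ = 1.380×10⁶ s², so T = 2π × 1.175×10³ = 7.381×10³ s.
Converting: 7.381×10³ s ÷ 60.00 = 123.0 min.

T ≈ 123.0 min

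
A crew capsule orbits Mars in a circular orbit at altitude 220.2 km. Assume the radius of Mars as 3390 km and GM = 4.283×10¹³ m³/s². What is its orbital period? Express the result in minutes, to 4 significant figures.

r = 3390 + 220.2 = 3610.2 km = 3.6102×10⁶ m.
Kepler's third law: T = 2π√(r³/μ) = 2π√((3.610×10⁶)³ / 4.283×10¹³).
r³/μ = 1.099×10⁶ s², so T = 2π × 1.048×10³ = 6.586×10³ s.
Converting: 6.586×10³ s ÷ 60.00 = 109.8 minutes.

T ≈ 109.8 minutes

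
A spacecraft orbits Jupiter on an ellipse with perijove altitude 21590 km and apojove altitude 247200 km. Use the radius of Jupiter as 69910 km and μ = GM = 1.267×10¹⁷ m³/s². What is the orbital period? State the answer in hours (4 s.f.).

r_p = 69910 + 21590 = 91500 km = 9.1500×10⁷ m.
r_a = 69910 + 247200 = 317110 km = 3.1711×10⁸ m.
Semi-major axis a = (r_p + r_a)/2 = (91500 + 3.1711×10⁵)/2 = 2.0430×10⁵ km = 2.043×10⁸ m.
By Kepler's third law T = 2π√(a³/μ) = 2π × 8.204×10³ = 5.155×10⁴ s.
= 14.32 hours.

T ≈ 14.32 hours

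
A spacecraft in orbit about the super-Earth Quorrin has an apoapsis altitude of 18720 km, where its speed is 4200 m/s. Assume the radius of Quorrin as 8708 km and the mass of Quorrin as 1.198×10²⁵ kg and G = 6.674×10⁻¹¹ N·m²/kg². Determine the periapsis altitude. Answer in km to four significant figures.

μ = GM = 6.674×10⁻¹¹ × 1.198×10²⁵ = 7.995×10¹⁴ m³/s².
r_a = 8708 + 18720 = 27428 km = 2.743×10⁷ m.
Specific energy ε = v²/2 − μ/r = -2.033×10⁷ J/kg, so a = −μ/(2ε) = 1.966×10⁷ m.
The apsides satisfy r_p + r_a = 2a, so the periapsis radius is 2a − r_a = 1.190×10⁷ m = 11899 km.
Periapsis altitude = 11899 − 8708 = 3191.0 km.

periapsis altitude ≈ 3191 km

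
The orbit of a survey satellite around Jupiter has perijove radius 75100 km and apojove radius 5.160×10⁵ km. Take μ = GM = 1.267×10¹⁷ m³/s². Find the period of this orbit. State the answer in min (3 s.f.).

T ≈ 1490 min

Semi-major axis a = (r_p + r_a)/2 = (75100 + 5.1600×10⁵)/2 = 2.9555×10⁵ km = 2.956×10⁸ m.
By Kepler's third law T = 2π√(a³/μ) = 2π × 1.427×10⁴ = 8.969×10⁴ s.
= 1495 min.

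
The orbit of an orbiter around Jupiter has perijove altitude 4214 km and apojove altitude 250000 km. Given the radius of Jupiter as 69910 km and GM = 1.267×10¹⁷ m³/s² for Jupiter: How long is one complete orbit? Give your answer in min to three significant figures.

r_p = 69910 + 4214 = 74124 km = 7.4124×10⁷ m.
r_a = 69910 + 250000 = 319910 km = 3.1991×10⁸ m.
Semi-major axis a = (r_p + r_a)/2 = (74124 + 3.1991×10⁵)/2 = 1.9702×10⁵ km = 1.970×10⁸ m.
By Kepler's third law T = 2π√(a³/μ) = 2π × 7.769×10³ = 4.881×10⁴ s.
= 813.6 min.

T ≈ 814 min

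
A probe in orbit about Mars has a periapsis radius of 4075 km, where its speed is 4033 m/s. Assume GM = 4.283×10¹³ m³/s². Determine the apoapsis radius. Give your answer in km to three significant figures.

r_p = 4.075×10⁶ m.
Specific energy ε = v²/2 − μ/r = -2.378×10⁶ J/kg, so a = −μ/(2ε) = 9.006×10⁶ m.
The apsides satisfy r_p + r_a = 2a, so the apoapsis radius is 2a − r_p = 1.394×10⁷ m = 13937 km.

apoapsis radius ≈ 13900 km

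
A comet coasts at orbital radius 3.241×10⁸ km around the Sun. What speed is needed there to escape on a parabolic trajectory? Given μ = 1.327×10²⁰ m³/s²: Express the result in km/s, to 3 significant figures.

v_esc ≈ 28.6 km/s

r = 3.241×10⁸ km = 3.241×10¹¹ m.
Escape speed v_esc = √(2μ/r) = √(2 × 1.327×10²⁰ / 3.241×10¹¹) = √(8.189×10⁸) = 28620 m/s.
= 28.62 km/s.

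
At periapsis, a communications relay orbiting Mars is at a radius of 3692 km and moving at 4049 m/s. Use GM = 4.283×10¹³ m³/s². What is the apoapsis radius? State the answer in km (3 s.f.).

r_p = 3.692×10⁶ m.
Specific energy ε = v²/2 − μ/r = -3.404×10⁶ J/kg, so a = −μ/(2ε) = 6.292×10⁶ m.
The apsides satisfy r_p + r_a = 2a, so the apoapsis radius is 2a − r_p = 8.892×10⁶ m = 8891.9 km.

apoapsis radius ≈ 8890 km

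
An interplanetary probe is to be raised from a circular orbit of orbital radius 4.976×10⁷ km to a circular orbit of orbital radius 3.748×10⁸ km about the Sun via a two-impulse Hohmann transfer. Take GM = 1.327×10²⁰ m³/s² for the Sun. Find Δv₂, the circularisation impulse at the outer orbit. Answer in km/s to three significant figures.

Δv ≈ 9.71 km/s

r₁ = 4.976×10⁷ km = 4.976×10¹⁰ m.
r₂ = 3.748×10⁸ km = 3.748×10¹¹ m.
Transfer ellipse a_t = (r₁ + r₂)/2 = 2.123×10¹¹ m.
At r₁: circular v_c1 = √(μ/r₁) = 51640 m/s; transfer-perihelion v_p = √[μ(2/r₁ − 1/a_t)] = 68620 m/s.
At r₂: circular v_c2 = √(μ/r₂) = 18820 m/s; transfer-aphelion v_a = √[μ(2/r₂ − 1/a_t)] = 9110 m/s.
Δv₂ = v_c2 − v_a = 9706 m/s.
= 9.706 km/s.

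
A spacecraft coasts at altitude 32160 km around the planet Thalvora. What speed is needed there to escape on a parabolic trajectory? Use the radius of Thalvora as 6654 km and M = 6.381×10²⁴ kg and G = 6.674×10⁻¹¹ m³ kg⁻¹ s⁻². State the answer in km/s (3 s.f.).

μ = GM = 6.674×10⁻¹¹ × 6.381×10²⁴ = 4.259×10¹⁴ m³/s².
r = 6654 + 32160 = 38814 km = 3.8814×10⁷ m.
Escape speed v_esc = √(2μ/r) = √(2 × 4.259×10¹⁴ / 3.881×10⁷) = √(2.194×10⁷) = 4684 m/s.
= 4.684 km/s.

v_esc ≈ 4.68 km/s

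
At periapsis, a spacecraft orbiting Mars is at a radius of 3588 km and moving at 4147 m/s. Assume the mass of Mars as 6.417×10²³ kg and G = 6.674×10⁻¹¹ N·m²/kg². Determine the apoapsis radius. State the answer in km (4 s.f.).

apoapsis radius ≈ 9245 km

μ = GM = 6.674×10⁻¹¹ × 6.417×10²³ = 4.283×10¹³ m³/s².
r_p = 3.588×10⁶ m.
Specific energy ε = v²/2 − μ/r = -3.337×10⁶ J/kg, so a = −μ/(2ε) = 6.416×10⁶ m.
The apsides satisfy r_p + r_a = 2a, so the apoapsis radius is 2a − r_p = 9.245×10⁶ m = 9244.5 km.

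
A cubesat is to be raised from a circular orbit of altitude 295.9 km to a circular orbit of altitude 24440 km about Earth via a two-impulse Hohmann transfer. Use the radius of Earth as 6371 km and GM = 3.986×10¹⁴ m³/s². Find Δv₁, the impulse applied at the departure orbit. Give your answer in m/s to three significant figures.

Δv ≈ 2180 m/s

r₁ = 6371 + 295.9 = 6666.9 km = 6.6669×10⁶ m.
r₂ = 6371 + 24440 = 30811 km = 3.0811×10⁷ m.
Transfer ellipse a_t = (r₁ + r₂)/2 = 1.874×10⁷ m.
At r₁: circular v_c1 = √(μ/r₁) = 7732 m/s; transfer-perigee v_p = √[μ(2/r₁ − 1/a_t)] = 9915 m/s.
Δv₁ = v_p − v_c1 = 2183 m/s.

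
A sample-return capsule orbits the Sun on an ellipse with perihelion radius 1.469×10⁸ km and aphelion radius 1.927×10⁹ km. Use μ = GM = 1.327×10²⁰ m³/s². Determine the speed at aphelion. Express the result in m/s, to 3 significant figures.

v ≈ 3120 m/s

Semi-major axis a = (r_p + r_a)/2 = 1.0370×10⁹ km = 1.037×10¹² m.
Vis-viva: v² = μ(2/r − 1/a) = 1.327×10²⁰ × (1.038×10⁻¹² − 9.644×10⁻¹³) = 9.756×10⁶ m²/s².
v = 3123 m/s.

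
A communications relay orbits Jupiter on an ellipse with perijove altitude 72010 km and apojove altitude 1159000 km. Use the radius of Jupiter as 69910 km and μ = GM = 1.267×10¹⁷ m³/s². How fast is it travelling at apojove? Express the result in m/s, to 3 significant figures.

v ≈ 4620 m/s

r_p = 69910 + 72010 = 141920 km = 1.4192×10⁸ m.
r_a = 69910 + 1159000 = 1228900 km = 1.2289×10⁹ m.
Semi-major axis a = (r_p + r_a)/2 = 6.8542×10⁵ km = 6.854×10⁸ m.
Vis-viva: v² = μ(2/r − 1/a) = 1.267×10¹⁷ × (1.627×10⁻⁹ − 1.459×10⁻⁹) = 2.135×10⁷ m²/s².
v = 4620 m/s.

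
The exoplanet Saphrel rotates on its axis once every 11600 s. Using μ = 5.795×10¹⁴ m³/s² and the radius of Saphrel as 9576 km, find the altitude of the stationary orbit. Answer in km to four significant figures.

A synchronous orbit has period T, so by Kepler's third law a = (μT²/4π²)^(1/3).
μT²/4π² = 5.795×10¹⁴ × (1.160×10⁴)² / 39.48 = 1.975×10²¹ m³.
a = 1.255×10⁷ m = 12547 km.
Altitude h = a − R = 12547 − 9576 = 2970.9 km.

h_sync ≈ 2971 km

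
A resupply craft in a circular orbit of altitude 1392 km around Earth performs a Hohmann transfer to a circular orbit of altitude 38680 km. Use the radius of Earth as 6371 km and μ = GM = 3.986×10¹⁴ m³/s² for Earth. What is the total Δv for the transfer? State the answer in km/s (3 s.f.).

r₁ = 6371 + 1392 = 7763.0 km = 7.7630×10⁶ m.
r₂ = 6371 + 38680 = 45051 km = 4.5051×10⁷ m.
Transfer ellipse a_t = (r₁ + r₂)/2 = 2.641×10⁷ m.
At r₁: circular v_c1 = √(μ/r₁) = 7166 m/s; transfer-perigee v_p = √[μ(2/r₁ − 1/a_t)] = 9359 m/s.
Δv₁ = v_p − v_c1 = 2194 m/s.
At r₂: circular v_c2 = √(μ/r₂) = 2975 m/s; transfer-apogee v_a = √[μ(2/r₂ − 1/a_t)] = 1613 m/s.
Δv₂ = v_c2 − v_a = 1362 m/s.
Total Δv = Δv₁ + Δv₂ = 3555 m/s = 3.555 km/s.

Δv_total ≈ 3.56 km/s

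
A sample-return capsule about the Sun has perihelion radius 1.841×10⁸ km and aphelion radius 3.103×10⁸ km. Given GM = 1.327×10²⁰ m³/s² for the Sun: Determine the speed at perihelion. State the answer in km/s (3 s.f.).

Semi-major axis a = (r_p + r_a)/2 = 2.4720×10⁸ km = 2.472×10¹¹ m.
Vis-viva: v² = μ(2/r − 1/a) = 1.327×10²⁰ × (1.086×10⁻¹¹ − 4.045×10⁻¹²) = 9.048×10⁸ m²/s².
v = 30080 m/s = 30.08 km/s.

v ≈ 30.1 km/s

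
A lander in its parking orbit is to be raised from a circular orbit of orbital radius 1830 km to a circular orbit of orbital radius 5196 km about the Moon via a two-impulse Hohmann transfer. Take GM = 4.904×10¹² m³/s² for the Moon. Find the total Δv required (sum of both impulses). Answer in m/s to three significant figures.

r₁ = 1830 km = 1.830×10⁶ m.
r₂ = 5196 km = 5.196×10⁶ m.
Transfer ellipse a_t = (r₁ + r₂)/2 = 3.513×10⁶ m.
At r₁: circular v_c1 = √(μ/r₁) = 1637 m/s; transfer-perilune v_p = √[μ(2/r₁ − 1/a_t)] = 1991 m/s.
Δv₁ = v_p − v_c1 = 353.9 m/s.
At r₂: circular v_c2 = √(μ/r₂) = 971.5 m/s; transfer-apolune v_a = √[μ(2/r₂ − 1/a_t)] = 701.2 m/s.
Δv₂ = v_c2 − v_a = 270.3 m/s.
Total Δv = Δv₁ + Δv₂ = 624.2 m/s.

Δv_total ≈ 624 m/s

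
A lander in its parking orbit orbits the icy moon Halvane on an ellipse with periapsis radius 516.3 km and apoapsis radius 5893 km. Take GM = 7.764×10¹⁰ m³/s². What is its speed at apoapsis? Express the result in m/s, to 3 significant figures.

v ≈ 46.1 m/s

Semi-major axis a = (r_p + r_a)/2 = 3204.7 km = 3.205×10⁶ m.
Vis-viva: v² = μ(2/r − 1/a) = 7.764×10¹⁰ × (3.394×10⁻⁷ − 3.120×10⁻⁷) = 2.123×10³ m²/s².
v = 46.07 m/s.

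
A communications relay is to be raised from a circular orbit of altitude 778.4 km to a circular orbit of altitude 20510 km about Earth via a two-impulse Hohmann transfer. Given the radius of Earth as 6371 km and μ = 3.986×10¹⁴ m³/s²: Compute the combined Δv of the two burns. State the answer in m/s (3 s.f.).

r₁ = 6371 + 778.4 = 7149.4 km = 7.1494×10⁶ m.
r₂ = 6371 + 20510 = 26881 km = 2.6881×10⁷ m.
Transfer ellipse a_t = (r₁ + r₂)/2 = 1.702×10⁷ m.
At r₁: circular v_c1 = √(μ/r₁) = 7467 m/s; transfer-perigee v_p = √[μ(2/r₁ − 1/a_t)] = 9385 m/s.
Δv₁ = v_p − v_c1 = 1918 m/s.
At r₂: circular v_c2 = √(μ/r₂) = 3851 m/s; transfer-apogee v_a = √[μ(2/r₂ − 1/a_t)] = 2496 m/s.
Δv₂ = v_c2 − v_a = 1355 m/s.
Total Δv = Δv₁ + Δv₂ = 3273 m/s.

Δv_total ≈ 3270 m/s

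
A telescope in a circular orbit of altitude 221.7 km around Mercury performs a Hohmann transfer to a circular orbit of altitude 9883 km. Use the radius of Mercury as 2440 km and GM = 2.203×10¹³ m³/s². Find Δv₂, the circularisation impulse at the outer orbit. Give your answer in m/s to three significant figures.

Δv ≈ 540 m/s

r₁ = 2440 + 221.7 = 2661.7 km = 2.6617×10⁶ m.
r₂ = 2440 + 9883 = 12323 km = 1.2323×10⁷ m.
Transfer ellipse a_t = (r₁ + r₂)/2 = 7.492×10⁶ m.
At r₁: circular v_c1 = √(μ/r₁) = 2877 m/s; transfer-periherm v_p = √[μ(2/r₁ − 1/a_t)] = 3690 m/s.
At r₂: circular v_c2 = √(μ/r₂) = 1337 m/s; transfer-apoherm v_a = √[μ(2/r₂ − 1/a_t)] = 796.9 m/s.
Δv₂ = v_c2 − v_a = 540.1 m/s.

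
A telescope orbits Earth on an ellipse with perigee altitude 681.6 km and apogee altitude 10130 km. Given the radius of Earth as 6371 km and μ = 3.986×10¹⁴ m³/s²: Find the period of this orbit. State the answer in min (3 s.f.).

T ≈ 212 min

r_p = 6371 + 681.6 = 7052.6 km = 7.0526×10⁶ m.
r_a = 6371 + 10130 = 16501 km = 1.6501×10⁷ m.
Semi-major axis a = (r_p + r_a)/2 = (7052.6 + 16501)/2 = 11777 km = 1.178×10⁷ m.
By Kepler's third law T = 2π√(a³/μ) = 2π × 2.024×10³ = 1.272×10⁴ s.
= 212.0 min.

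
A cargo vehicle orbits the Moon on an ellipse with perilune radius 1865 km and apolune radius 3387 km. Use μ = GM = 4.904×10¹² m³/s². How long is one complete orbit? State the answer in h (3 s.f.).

Semi-major axis a = (r_p + r_a)/2 = (1865.0 + 3387.0)/2 = 2626.0 km = 2.626×10⁶ m.
By Kepler's third law T = 2π√(a³/μ) = 2π × 1.922×10³ = 1.207×10⁴ s.
= 3.354 h.

T ≈ 3.35 h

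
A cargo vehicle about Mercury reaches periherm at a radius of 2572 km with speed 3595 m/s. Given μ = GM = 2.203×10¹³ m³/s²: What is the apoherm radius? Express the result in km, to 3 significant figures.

apoherm radius ≈ 7900 km

r_p = 2.572×10⁶ m.
Specific energy ε = v²/2 − μ/r = -2.103×10⁶ J/kg, so a = −μ/(2ε) = 5.237×10⁶ m.
The apsides satisfy r_p + r_a = 2a, so the apoherm radius is 2a − r_p = 7.902×10⁶ m = 7902.0 km.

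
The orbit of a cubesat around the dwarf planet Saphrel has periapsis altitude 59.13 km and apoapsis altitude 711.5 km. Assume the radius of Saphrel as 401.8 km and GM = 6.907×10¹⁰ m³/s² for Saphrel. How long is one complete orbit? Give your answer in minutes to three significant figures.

T ≈ 278 minutes

r_p = 401.8 + 59.13 = 460.93 km = 4.6093×10⁵ m.
r_a = 401.8 + 711.5 = 1113.3 km = 1.1133×10⁶ m.
Semi-major axis a = (r_p + r_a)/2 = (460.93 + 1113.3)/2 = 787.12 km = 7.871×10⁵ m.
By Kepler's third law T = 2π√(a³/μ) = 2π × 2.657×10³ = 1.670×10⁴ s.
= 278.3 minutes.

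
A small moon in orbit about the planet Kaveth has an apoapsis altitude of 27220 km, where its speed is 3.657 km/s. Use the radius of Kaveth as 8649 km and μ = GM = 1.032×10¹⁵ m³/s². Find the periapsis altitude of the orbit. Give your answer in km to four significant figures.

r_a = 8649 + 27220 = 35869 km = 3.587×10⁷ m.
Specific energy ε = v²/2 − μ/r = -2.208×10⁷ J/kg, so a = −μ/(2ε) = 2.336×10⁷ m.
The apsides satisfy r_p + r_a = 2a, so the periapsis radius is 2a − r_a = 1.086×10⁷ m = 10861 km.
Periapsis altitude = 10861 − 8649 = 2211.5 km.

periapsis altitude ≈ 2212 km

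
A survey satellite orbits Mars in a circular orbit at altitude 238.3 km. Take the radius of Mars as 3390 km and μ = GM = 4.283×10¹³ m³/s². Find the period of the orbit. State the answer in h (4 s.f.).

T ≈ 1.843 h

r = 3390 + 238.3 = 3628.3 km = 3.6283×10⁶ m.
Kepler's third law: T = 2π√(r³/μ) = 2π√((3.628×10⁶)³ / 4.283×10¹³).
r³/μ = 1.115×10⁶ s², so T = 2π × 1.056×10³ = 6.635×10³ s.
Converting: 6.635×10³ s ÷ 3600 = 1.843 h.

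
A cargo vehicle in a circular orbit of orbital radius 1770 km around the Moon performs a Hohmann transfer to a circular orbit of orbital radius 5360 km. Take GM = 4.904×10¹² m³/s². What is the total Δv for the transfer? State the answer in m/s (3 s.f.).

r₁ = 1770 km = 1.770×10⁶ m.
r₂ = 5360 km = 5.360×10⁶ m.
Transfer ellipse a_t = (r₁ + r₂)/2 = 3.565×10⁶ m.
At r₁: circular v_c1 = √(μ/r₁) = 1665 m/s; transfer-perilune v_p = √[μ(2/r₁ − 1/a_t)] = 2041 m/s.
Δv₁ = v_p − v_c1 = 376.5 m/s.
At r₂: circular v_c2 = √(μ/r₂) = 956.5 m/s; transfer-apolune v_a = √[μ(2/r₂ − 1/a_t)] = 674.0 m/s.
Δv₂ = v_c2 − v_a = 282.5 m/s.
Total Δv = Δv₁ + Δv₂ = 659.0 m/s.

Δv_total ≈ 659 m/s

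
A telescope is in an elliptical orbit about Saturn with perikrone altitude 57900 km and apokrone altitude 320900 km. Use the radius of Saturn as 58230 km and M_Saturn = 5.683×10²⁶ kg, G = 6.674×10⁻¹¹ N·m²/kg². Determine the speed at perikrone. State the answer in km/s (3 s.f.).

μ = GM = 6.674×10⁻¹¹ × 5.683×10²⁶ = 3.793×10¹⁶ m³/s².
r_p = 58230 + 57900 = 116130 km = 1.1613×10⁸ m.
r_a = 58230 + 320900 = 379130 km = 3.7913×10⁸ m.
Semi-major axis a = (r_p + r_a)/2 = 2.4763×10⁵ km = 2.476×10⁸ m.
Vis-viva: v² = μ(2/r − 1/a) = 3.793×10¹⁶ × (1.722×10⁻⁸ − 4.038×10⁻⁹) = 5.000×10⁸ m²/s².
v = 22360 m/s = 22.36 km/s.

v ≈ 22.4 km/s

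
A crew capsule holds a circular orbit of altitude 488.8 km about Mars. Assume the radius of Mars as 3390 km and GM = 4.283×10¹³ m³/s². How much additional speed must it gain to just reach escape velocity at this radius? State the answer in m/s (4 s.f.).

Δv ≈ 1376 m/s

r = 3390 + 488.8 = 3878.8 km = 3.8788×10⁶ m.
Circular speed v_c = √(μ/r) = 3323 m/s.
Escape speed v_esc = √(2μ/r) = √2 × v_c = 4699 m/s.
Δv = v_esc − v_c = 1376 m/s.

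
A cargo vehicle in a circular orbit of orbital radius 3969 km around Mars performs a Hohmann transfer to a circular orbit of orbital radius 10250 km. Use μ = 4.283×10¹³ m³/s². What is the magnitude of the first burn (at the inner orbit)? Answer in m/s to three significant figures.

r₁ = 3969 km = 3.969×10⁶ m.
r₂ = 10250 km = 1.025×10⁷ m.
Transfer ellipse a_t = (r₁ + r₂)/2 = 7.110×10⁶ m.
At r₁: circular v_c1 = √(μ/r₁) = 3285 m/s; transfer-periapsis v_p = √[μ(2/r₁ − 1/a_t)] = 3944 m/s.
Δv₁ = v_p − v_c1 = 659.4 m/s.

Δv ≈ 659 m/s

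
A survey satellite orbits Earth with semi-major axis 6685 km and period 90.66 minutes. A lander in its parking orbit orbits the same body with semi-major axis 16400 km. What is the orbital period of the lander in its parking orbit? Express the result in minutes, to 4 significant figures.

T₂ ≈ 348.4 minutes

Kepler's third law: T² ∝ a³, so T₂ = T₁ (a₂/a₁)^(3/2).
a₂/a₁ = 2.453, (a₂/a₁)^(3/2) = 3.842.
T₂ = 90.66 × 3.842 = 348.4 minutes.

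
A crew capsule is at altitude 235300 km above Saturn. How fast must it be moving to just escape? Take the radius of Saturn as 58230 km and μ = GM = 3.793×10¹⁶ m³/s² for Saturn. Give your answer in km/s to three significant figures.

v_esc ≈ 16.1 km/s

r = 58230 + 235300 = 293530 km = 2.9353×10⁸ m.
Escape speed v_esc = √(2μ/r) = √(2 × 3.793×10¹⁶ / 2.935×10⁸) = √(2.584×10⁸) = 16080 m/s.
= 16.08 km/s.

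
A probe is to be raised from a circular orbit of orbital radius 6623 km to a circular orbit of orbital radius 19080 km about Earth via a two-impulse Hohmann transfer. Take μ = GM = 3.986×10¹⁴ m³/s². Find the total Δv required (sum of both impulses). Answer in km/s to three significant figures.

Δv_total ≈ 2.98 km/s

r₁ = 6623 km = 6.623×10⁶ m.
r₂ = 19080 km = 1.908×10⁷ m.
Transfer ellipse a_t = (r₁ + r₂)/2 = 1.285×10⁷ m.
At r₁: circular v_c1 = √(μ/r₁) = 7758 m/s; transfer-perigee v_p = √[μ(2/r₁ − 1/a_t)] = 9453 m/s.
Δv₁ = v_p − v_c1 = 1695 m/s.
At r₂: circular v_c2 = √(μ/r₂) = 4571 m/s; transfer-apogee v_a = √[μ(2/r₂ − 1/a_t)] = 3281 m/s.
Δv₂ = v_c2 − v_a = 1289 m/s.
Total Δv = Δv₁ + Δv₂ = 2984 m/s = 2.984 km/s.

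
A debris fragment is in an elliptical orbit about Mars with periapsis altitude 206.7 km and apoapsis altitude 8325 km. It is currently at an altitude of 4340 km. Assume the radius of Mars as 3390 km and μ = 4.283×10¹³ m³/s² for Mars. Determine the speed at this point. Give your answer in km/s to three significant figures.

r_p = 3390 + 206.7 = 3596.7 km = 3.5967×10⁶ m.
r_a = 3390 + 8325 = 11715 km = 1.1715×10⁷ m.
r = 3390 + 4340 = 7730.0 km = 7.730×10⁶ m.
Semi-major axis a = (r_p + r_a)/2 = 7655.9 km = 7.656×10⁶ m.
Vis-viva: v² = μ(2/r − 1/a) = 4.283×10¹³ × (2.587×10⁻⁷ − 1.306×10⁻⁷) = 5.487×10⁶ m²/s².
v = 2342 m/s = 2.342 km/s.

v ≈ 2.34 km/s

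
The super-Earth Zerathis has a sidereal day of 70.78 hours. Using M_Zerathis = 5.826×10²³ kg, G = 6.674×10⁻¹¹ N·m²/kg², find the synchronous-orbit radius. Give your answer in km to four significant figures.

μ = GM = 6.674×10⁻¹¹ × 5.826×10²³ = 3.888×10¹³ m³/s².
T = 70.78 hours = 2.548×10⁵ s.
A synchronous orbit has period T, so by Kepler's third law a = (μT²/4π²)^(1/3).
μT²/4π² = 3.888×10¹³ × (2.548×10⁵)² / 39.48 = 6.395×10²² m³.
a = 3.999×10⁷ m = 39989 km.

r_sync ≈ 39990 km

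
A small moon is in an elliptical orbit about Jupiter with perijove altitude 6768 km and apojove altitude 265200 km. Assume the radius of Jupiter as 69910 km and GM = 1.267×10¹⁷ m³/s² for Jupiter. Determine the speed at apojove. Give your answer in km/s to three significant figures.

v ≈ 11.9 km/s

r_p = 69910 + 6768 = 76678 km = 7.6678×10⁷ m.
r_a = 69910 + 265200 = 335110 km = 3.3511×10⁸ m.
Semi-major axis a = (r_p + r_a)/2 = 2.0589×10⁵ km = 2.059×10⁸ m.
Vis-viva: v² = μ(2/r − 1/a) = 1.267×10¹⁷ × (5.968×10⁻⁹ − 4.857×10⁻⁹) = 1.408×10⁸ m²/s².
v = 11870 m/s = 11.87 km/s.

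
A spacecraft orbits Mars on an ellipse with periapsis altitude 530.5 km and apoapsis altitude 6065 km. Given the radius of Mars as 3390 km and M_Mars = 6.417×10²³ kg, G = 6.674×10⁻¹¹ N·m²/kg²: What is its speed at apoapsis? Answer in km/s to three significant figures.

μ = GM = 6.674×10⁻¹¹ × 6.417×10²³ = 4.283×10¹³ m³/s².
r_p = 3390 + 530.5 = 3920.5 km = 3.9205×10⁶ m.
r_a = 3390 + 6065 = 9455.0 km = 9.4550×10⁶ m.
Semi-major axis a = (r_p + r_a)/2 = 6687.8 km = 6.688×10⁶ m.
Vis-viva: v² = μ(2/r − 1/a) = 4.283×10¹³ × (2.115×10⁻⁷ − 1.495×10⁻⁷) = 2.655×10⁶ m²/s².
v = 1630 m/s = 1.630 km/s.

v ≈ 1.63 km/s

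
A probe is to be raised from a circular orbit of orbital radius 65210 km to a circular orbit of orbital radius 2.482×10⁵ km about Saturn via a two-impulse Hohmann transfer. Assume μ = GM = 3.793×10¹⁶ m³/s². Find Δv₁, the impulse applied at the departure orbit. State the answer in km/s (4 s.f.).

r₁ = 65210 km = 6.521×10⁷ m.
r₂ = 2.482×10⁵ km = 2.482×10⁸ m.
Transfer ellipse a_t = (r₁ + r₂)/2 = 1.567×10⁸ m.
At r₁: circular v_c1 = √(μ/r₁) = 24120 m/s; transfer-perikrone v_p = √[μ(2/r₁ − 1/a_t)] = 30350 m/s.
Δv₁ = v_p − v_c1 = 6235 m/s.
= 6.235 km/s.

Δv ≈ 6.235 km/s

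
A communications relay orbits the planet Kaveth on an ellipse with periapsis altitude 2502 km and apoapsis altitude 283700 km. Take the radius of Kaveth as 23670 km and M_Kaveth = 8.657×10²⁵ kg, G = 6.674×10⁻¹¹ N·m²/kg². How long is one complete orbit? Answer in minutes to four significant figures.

μ = GM = 6.674×10⁻¹¹ × 8.657×10²⁵ = 5.778×10¹⁵ m³/s².
r_p = 23670 + 2502 = 26172 km = 2.6172×10⁷ m.
r_a = 23670 + 283700 = 307370 km = 3.0737×10⁸ m.
Semi-major axis a = (r_p + r_a)/2 = (26172 + 3.0737×10⁵)/2 = 1.6677×10⁵ km = 1.668×10⁸ m.
By Kepler's third law T = 2π√(a³/μ) = 2π × 2.833×10⁴ = 1.780×10⁵ s.
= 2967 minutes.

T ≈ 2967 minutes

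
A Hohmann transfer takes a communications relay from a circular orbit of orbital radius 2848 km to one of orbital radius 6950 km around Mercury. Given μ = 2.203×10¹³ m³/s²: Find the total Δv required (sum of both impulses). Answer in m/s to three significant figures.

Δv_total ≈ 954 m/s

r₁ = 2848 km = 2.848×10⁶ m.
r₂ = 6950 km = 6.950×10⁶ m.
Transfer ellipse a_t = (r₁ + r₂)/2 = 4.899×10⁶ m.
At r₁: circular v_c1 = √(μ/r₁) = 2781 m/s; transfer-periherm v_p = √[μ(2/r₁ − 1/a_t)] = 3313 m/s.
Δv₁ = v_p − v_c1 = 531.4 m/s.
At r₂: circular v_c2 = √(μ/r₂) = 1780 m/s; transfer-apoherm v_a = √[μ(2/r₂ − 1/a_t)] = 1357 m/s.
Δv₂ = v_c2 − v_a = 422.9 m/s.
Total Δv = Δv₁ + Δv₂ = 954.3 m/s.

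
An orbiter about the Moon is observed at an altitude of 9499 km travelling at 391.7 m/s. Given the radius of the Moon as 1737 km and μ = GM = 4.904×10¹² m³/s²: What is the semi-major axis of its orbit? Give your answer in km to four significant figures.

r = 1737 + 9499 = 11236 km = 1.124×10⁷ m.
Vis-viva rearranged: 1/a = 2/r − v²/μ = 1.780×10⁻⁷ − 3.129×10⁻⁸ = 1.467×10⁻⁷ m⁻¹.
a = 6.816×10⁶ m = 6816.0 km.

a ≈ 6816 km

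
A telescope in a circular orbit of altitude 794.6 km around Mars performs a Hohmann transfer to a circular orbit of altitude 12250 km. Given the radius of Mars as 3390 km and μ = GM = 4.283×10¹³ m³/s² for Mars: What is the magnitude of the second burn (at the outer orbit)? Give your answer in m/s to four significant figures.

r₁ = 3390 + 794.6 = 4184.6 km = 4.1846×10⁶ m.
r₂ = 3390 + 12250 = 15640 km = 1.5640×10⁷ m.
Transfer ellipse a_t = (r₁ + r₂)/2 = 9.912×10⁶ m.
At r₁: circular v_c1 = √(μ/r₁) = 3199 m/s; transfer-periapsis v_p = √[μ(2/r₁ − 1/a_t)] = 4019 m/s.
At r₂: circular v_c2 = √(μ/r₂) = 1655 m/s; transfer-apoapsis v_a = √[μ(2/r₂ − 1/a_t)] = 1075 m/s.
Δv₂ = v_c2 − v_a = 579.6 m/s.

Δv ≈ 579.6 m/s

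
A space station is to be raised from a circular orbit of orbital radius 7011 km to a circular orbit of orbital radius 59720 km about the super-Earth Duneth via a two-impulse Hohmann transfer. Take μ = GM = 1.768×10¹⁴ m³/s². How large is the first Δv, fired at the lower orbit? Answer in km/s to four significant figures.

Δv ≈ 1.697 km/s

r₁ = 7011 km = 7.011×10⁶ m.
r₂ = 59720 km = 5.972×10⁷ m.
Transfer ellipse a_t = (r₁ + r₂)/2 = 3.337×10⁷ m.
At r₁: circular v_c1 = √(μ/r₁) = 5022 m/s; transfer-periapsis v_p = √[μ(2/r₁ − 1/a_t)] = 6718 m/s.
Δv₁ = v_p − v_c1 = 1697 m/s.
= 1.697 km/s.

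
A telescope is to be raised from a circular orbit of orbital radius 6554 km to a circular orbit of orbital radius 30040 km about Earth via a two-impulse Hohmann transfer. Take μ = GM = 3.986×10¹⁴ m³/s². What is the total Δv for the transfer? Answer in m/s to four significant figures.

r₁ = 6554 km = 6.554×10⁶ m.
r₂ = 30040 km = 3.004×10⁷ m.
Transfer ellipse a_t = (r₁ + r₂)/2 = 1.830×10⁷ m.
At r₁: circular v_c1 = √(μ/r₁) = 7799 m/s; transfer-perigee v_p = √[μ(2/r₁ − 1/a_t)] = 9993 m/s.
Δv₁ = v_p − v_c1 = 2194 m/s.
At r₂: circular v_c2 = √(μ/r₂) = 3643 m/s; transfer-apogee v_a = √[μ(2/r₂ − 1/a_t)] = 2180 m/s.
Δv₂ = v_c2 − v_a = 1463 m/s.
Total Δv = Δv₁ + Δv₂ = 3656 m/s.

Δv_total ≈ 3656 m/s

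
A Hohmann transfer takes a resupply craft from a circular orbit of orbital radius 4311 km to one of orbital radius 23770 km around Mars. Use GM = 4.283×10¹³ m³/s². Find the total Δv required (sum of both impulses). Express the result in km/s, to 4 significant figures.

r₁ = 4311 km = 4.311×10⁶ m.
r₂ = 23770 km = 2.377×10⁷ m.
Transfer ellipse a_t = (r₁ + r₂)/2 = 1.404×10⁷ m.
At r₁: circular v_c1 = √(μ/r₁) = 3152 m/s; transfer-periapsis v_p = √[μ(2/r₁ − 1/a_t)] = 4101 m/s.
Δv₁ = v_p − v_c1 = 949.2 m/s.
At r₂: circular v_c2 = √(μ/r₂) = 1342 m/s; transfer-apoapsis v_a = √[μ(2/r₂ − 1/a_t)] = 743.8 m/s.
Δv₂ = v_c2 − v_a = 598.5 m/s.
Total Δv = Δv₁ + Δv₂ = 1548 m/s = 1.548 km/s.

Δv_total ≈ 1.548 km/s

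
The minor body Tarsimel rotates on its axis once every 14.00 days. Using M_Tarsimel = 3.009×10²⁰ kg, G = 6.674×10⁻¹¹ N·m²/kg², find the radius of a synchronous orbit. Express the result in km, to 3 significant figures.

μ = GM = 6.674×10⁻¹¹ × 3.009×10²⁰ = 2.008×10¹⁰ m³/s².
T = 14.00 days = 1.210×10⁶ s.
A synchronous orbit has period T, so by Kepler's third law a = (μT²/4π²)^(1/3).
μT²/4π² = 2.008×10¹⁰ × (1.210×10⁶)² / 39.48 = 7.443×10²⁰ m³.
a = 9.062×10⁶ m = 9062.4 km.

r_sync ≈ 9060 km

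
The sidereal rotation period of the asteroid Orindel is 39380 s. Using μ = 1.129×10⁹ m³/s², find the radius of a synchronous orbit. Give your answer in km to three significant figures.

A synchronous orbit has period T, so by Kepler's third law a = (μT²/4π²)^(1/3).
μT²/4π² = 1.129×10⁹ × (3.938×10⁴)² / 39.48 = 4.435×10¹⁶ m³.
a = 3.540×10⁵ m = 353.97 km.

r_sync ≈ 354 km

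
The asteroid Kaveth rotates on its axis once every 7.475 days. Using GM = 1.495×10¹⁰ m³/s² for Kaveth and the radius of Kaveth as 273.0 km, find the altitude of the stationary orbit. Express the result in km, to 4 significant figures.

h_sync ≈ 5133 km

T = 7.475 days = 6.458×10⁵ s.
A synchronous orbit has period T, so by Kepler's third law a = (μT²/4π²)^(1/3).
μT²/4π² = 1.495×10¹⁰ × (6.458×10⁵)² / 39.48 = 1.580×10²⁰ m³.
a = 5.406×10⁶ m = 5405.6 km.
Altitude h = a − R = 5405.6 − 273.0 = 5132.6 km.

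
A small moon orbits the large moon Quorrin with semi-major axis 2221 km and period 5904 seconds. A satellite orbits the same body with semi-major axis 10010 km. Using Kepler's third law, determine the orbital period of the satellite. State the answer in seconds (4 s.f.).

Kepler's third law: T² ∝ a³, so T₂ = T₁ (a₂/a₁)^(3/2).
a₂/a₁ = 4.507, (a₂/a₁)^(3/2) = 9.568.
T₂ = 5904 × 9.568 = 56490 seconds.

T₂ ≈ 56490 seconds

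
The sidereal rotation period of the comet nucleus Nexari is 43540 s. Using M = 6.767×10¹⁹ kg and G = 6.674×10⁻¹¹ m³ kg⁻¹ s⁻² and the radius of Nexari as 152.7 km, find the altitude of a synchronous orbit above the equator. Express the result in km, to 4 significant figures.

h_sync ≈ 448.1 km

μ = GM = 6.674×10⁻¹¹ × 6.767×10¹⁹ = 4.516×10⁹ m³/s².
A synchronous orbit has period T, so by Kepler's third law a = (μT²/4π²)^(1/3).
μT²/4π² = 4.516×10⁹ × (4.354×10⁴)² / 39.48 = 2.169×10¹⁷ m³.
a = 6.008×10⁵ m = 600.80 km.
Altitude h = a − R = 600.80 − 152.7 = 448.10 km.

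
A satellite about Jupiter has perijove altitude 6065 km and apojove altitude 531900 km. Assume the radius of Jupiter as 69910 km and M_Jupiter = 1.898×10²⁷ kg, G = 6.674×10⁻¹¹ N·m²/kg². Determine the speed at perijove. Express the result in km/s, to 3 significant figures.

v ≈ 54.4 km/s

μ = GM = 6.674×10⁻¹¹ × 1.898×10²⁷ = 1.267×10¹⁷ m³/s².
r_p = 69910 + 6065 = 75975 km = 7.5975×10⁷ m.
r_a = 69910 + 531900 = 601810 km = 6.0181×10⁸ m.
Semi-major axis a = (r_p + r_a)/2 = 3.3889×10⁵ km = 3.389×10⁸ m.
Vis-viva: v² = μ(2/r − 1/a) = 1.267×10¹⁷ × (2.632×10⁻⁸ − 2.951×10⁻⁹) = 2.961×10⁹ m²/s².
v = 54410 m/s = 54.41 km/s.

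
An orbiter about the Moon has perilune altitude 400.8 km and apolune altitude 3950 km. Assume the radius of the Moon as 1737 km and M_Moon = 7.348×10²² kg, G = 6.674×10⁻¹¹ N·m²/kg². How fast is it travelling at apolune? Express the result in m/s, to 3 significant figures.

μ = GM = 6.674×10⁻¹¹ × 7.348×10²² = 4.904×10¹² m³/s².
r_p = 1737 + 400.8 = 2137.8 km = 2.1378×10⁶ m.
r_a = 1737 + 3950 = 5687.0 km = 5.6870×10⁶ m.
Semi-major axis a = (r_p + r_a)/2 = 3912.4 km = 3.912×10⁶ m.
Vis-viva: v² = μ(2/r − 1/a) = 4.904×10¹² × (3.517×10⁻⁷ − 2.556×10⁻⁷) = 4.712×10⁵ m²/s².
v = 686.4 m/s.

v ≈ 686 m/s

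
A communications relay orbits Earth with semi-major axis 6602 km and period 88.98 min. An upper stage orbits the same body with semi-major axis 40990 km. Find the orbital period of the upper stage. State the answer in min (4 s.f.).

T₂ ≈ 1377 min

Kepler's third law: T² ∝ a³, so T₂ = T₁ (a₂/a₁)^(3/2).
a₂/a₁ = 6.209, (a₂/a₁)^(3/2) = 15.47.
T₂ = 88.98 × 15.47 = 1377 min.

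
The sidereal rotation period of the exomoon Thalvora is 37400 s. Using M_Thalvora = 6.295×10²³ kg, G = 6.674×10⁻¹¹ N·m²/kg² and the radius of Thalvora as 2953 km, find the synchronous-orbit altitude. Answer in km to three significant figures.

μ = GM = 6.674×10⁻¹¹ × 6.295×10²³ = 4.201×10¹³ m³/s².
A synchronous orbit has period T, so by Kepler's third law a = (μT²/4π²)^(1/3).
μT²/4π² = 4.201×10¹³ × (3.740×10⁴)² / 39.48 = 1.489×10²¹ m³.
a = 1.142×10⁷ m = 11418 km.
Altitude h = a − R = 11418 − 2953 = 8465.0 km.

h_sync ≈ 8460 km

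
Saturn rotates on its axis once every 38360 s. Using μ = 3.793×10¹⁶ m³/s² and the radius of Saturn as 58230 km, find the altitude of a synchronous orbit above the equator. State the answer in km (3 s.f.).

A synchronous orbit has period T, so by Kepler's third law a = (μT²/4π²)^(1/3).
μT²/4π² = 3.793×10¹⁶ × (3.836×10⁴)² / 39.48 = 1.414×10²⁴ m³.
a = 1.122×10⁸ m = 1.1223×10⁵ km.
Altitude h = a − R = 1.1223×10⁵ − 58230 = 54005 km.

h_sync ≈ 54000 km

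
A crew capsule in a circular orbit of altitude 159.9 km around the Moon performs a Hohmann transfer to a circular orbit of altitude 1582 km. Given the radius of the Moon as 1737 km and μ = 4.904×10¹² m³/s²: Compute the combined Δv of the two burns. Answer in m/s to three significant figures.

Δv_total ≈ 385 m/s

r₁ = 1737 + 159.9 = 1896.9 km = 1.8969×10⁶ m.
r₂ = 1737 + 1582 = 3319.0 km = 3.3190×10⁶ m.
Transfer ellipse a_t = (r₁ + r₂)/2 = 2.608×10⁶ m.
At r₁: circular v_c1 = √(μ/r₁) = 1608 m/s; transfer-perilune v_p = √[μ(2/r₁ − 1/a_t)] = 1814 m/s.
Δv₁ = v_p − v_c1 = 206.0 m/s.
At r₂: circular v_c2 = √(μ/r₂) = 1216 m/s; transfer-apolune v_a = √[μ(2/r₂ − 1/a_t)] = 1037 m/s.
Δv₂ = v_c2 − v_a = 178.9 m/s.
Total Δv = Δv₁ + Δv₂ = 384.9 m/s.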